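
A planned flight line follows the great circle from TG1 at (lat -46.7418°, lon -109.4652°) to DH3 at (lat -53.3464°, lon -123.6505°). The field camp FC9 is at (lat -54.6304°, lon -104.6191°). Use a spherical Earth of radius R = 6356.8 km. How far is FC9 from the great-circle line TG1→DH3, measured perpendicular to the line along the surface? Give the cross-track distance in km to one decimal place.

δ₁₃ = central angle TG1→FC9 = 0.147655 rad  (haversine)
θ₁₃ = bearing TG1→FC9 = 160.586°,  θ₁₂ = bearing TG1→DH3 = 228.755°
dₓₜ = R·arcsin(sin δ₁₃ · sin(θ₁₃ − θ₁₂)) = 6356.8·arcsin(0.14712·sin(-68.169°)) = -870.861 km
|dₓₜ| = 870.861 km

870.9 km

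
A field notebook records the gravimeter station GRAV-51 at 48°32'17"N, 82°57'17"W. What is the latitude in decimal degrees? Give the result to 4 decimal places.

48° + 32′/60 + 17″/3600 = 48 + 0.53333 + 0.00472 = 48.5381°

48.5381°N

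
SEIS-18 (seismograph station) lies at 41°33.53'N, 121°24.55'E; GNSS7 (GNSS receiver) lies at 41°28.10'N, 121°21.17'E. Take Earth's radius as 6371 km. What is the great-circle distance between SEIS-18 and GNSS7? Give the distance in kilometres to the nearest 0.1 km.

11.1 km

SEIS-18: φ = +41.55883°, λ = +121.40917°
GNSS7: φ = +41.46833°, λ = +121.35283°
Δφ = -0.0905°,  Δλ = -0.0563°
a = sin²(Δφ/2) + cos φ₁ cos φ₂ sin²(Δλ/2) = 0.000001
c = 2·arcsin(√a) = 0.001743 rad = 0.0998°
d = R·c = 6371 × 0.001743 = 11.1 km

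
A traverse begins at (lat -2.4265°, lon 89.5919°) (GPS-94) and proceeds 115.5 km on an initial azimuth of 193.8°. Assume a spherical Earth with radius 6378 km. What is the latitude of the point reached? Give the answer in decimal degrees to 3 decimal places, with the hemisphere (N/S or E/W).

3.434°S

δ = d/R = 115.5/6378 = 0.018109 rad
φ₂ = arcsin(sin φ₁ cos δ + cos φ₁ sin δ cos θ)
   = arcsin(-0.04234·0.99984 + 0.99910·0.01811·-0.97113) = -3.43410°
λ₂ = λ₁ + atan2(sin θ sin δ cos φ₁, cos δ − sin φ₁ sin φ₂) = 89.34397°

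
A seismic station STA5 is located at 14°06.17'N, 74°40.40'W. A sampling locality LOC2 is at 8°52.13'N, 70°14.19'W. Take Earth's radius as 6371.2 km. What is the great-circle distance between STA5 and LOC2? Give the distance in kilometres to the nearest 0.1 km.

STA5: φ = +14.10283°, λ = -74.67333°
LOC2: φ = +8.86883°, λ = -70.23650°
Δφ = -5.2340°,  Δλ = 4.4368°
a = sin²(Δφ/2) + cos φ₁ cos φ₂ sin²(Δλ/2) = 0.003521
c = 2·arcsin(√a) = 0.118740 rad = 6.8033°
d = R·c = 6371.2 × 0.118740 = 756.5 km

756.5 km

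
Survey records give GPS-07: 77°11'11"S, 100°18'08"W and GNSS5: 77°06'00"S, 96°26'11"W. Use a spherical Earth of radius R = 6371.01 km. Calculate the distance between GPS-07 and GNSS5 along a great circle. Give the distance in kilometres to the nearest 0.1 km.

96.1 km

GPS-07: φ = -77.18639°, λ = -100.30222°
GNSS5: φ = -77.10000°, λ = -96.43639°
Δφ = 0.0864°,  Δλ = 3.8658°
a = sin²(Δφ/2) + cos φ₁ cos φ₂ sin²(Δλ/2) = 0.000057
c = 2·arcsin(√a) = 0.015086 rad = 0.8644°
d = R·c = 6371.01 × 0.015086 = 96.1 km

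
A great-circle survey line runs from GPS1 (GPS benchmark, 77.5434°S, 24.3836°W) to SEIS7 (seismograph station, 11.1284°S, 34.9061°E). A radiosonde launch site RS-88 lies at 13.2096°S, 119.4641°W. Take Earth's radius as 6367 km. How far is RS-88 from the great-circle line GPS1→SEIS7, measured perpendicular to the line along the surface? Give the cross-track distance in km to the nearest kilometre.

δ₁₃ = central angle GPS1→RS-88 = 1.364804 rad  (haversine)
θ₁₃ = bearing GPS1→RS-88 = 262.163°,  θ₁₂ = bearing GPS1→SEIS7 = 62.047°
dₓₜ = R·arcsin(sin δ₁₃ · sin(θ₁₃ − θ₁₂)) = 6367·arcsin(0.97886·sin(200.116°)) = -2186.197 km
|dₓₜ| = 2186.197 km

2186 km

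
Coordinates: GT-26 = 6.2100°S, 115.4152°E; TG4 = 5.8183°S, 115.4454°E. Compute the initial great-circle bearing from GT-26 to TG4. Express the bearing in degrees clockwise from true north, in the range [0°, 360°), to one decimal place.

4.4°

Δλ = 0.0302°
y = sin Δλ · cos φ₂ = 0.000524
x = cos φ₁ sin φ₂ − sin φ₁ cos φ₂ cos Δλ = 0.006836
θ = atan2(y, x) = 4.3862° → 4.3862° (mod 360°)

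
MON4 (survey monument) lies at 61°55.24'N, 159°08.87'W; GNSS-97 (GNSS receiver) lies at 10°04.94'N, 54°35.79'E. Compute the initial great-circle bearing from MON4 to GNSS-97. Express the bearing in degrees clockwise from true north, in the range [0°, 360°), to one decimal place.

MON4: φ = +61.92067°, λ = -159.14783°
GNSS-97: φ = +10.08233°, λ = +54.59650°
Δλ = -146.2557°
y = sin Δλ · cos φ₂ = -0.546910
x = cos φ₁ sin φ₂ − sin φ₁ cos φ₂ cos Δλ = 0.804723
θ = atan2(y, x) = -34.2010° → 325.7990° (mod 360°)

325.8°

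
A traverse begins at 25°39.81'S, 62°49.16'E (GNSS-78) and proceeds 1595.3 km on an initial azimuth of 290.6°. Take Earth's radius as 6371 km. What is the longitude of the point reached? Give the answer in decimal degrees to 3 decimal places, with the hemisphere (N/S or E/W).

GNSS-78: φ = -25.66350°, λ = +62.81933°
δ = d/R = 1595.3/6371 = 0.250400 rad
φ₂ = arcsin(sin φ₁ cos δ + cos φ₁ sin δ cos θ)
   = arcsin(-0.43308·0.96881 + 0.90135·0.24779·0.35184) = -19.93753°
λ₂ = λ₁ + atan2(sin θ sin δ cos φ₁, cos δ − sin φ₁ sin φ₂) = 48.53489°

48.535°E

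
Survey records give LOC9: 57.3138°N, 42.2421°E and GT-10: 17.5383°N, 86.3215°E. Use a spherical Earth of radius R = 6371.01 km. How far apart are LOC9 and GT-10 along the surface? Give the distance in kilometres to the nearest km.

5718 km

Δφ = -39.7755°,  Δλ = 44.0794°
a = sin²(Δφ/2) + cos φ₁ cos φ₂ sin²(Δλ/2) = 0.188230
c = 2·arcsin(√a) = 0.897534 rad = 51.4249°
d = R·c = 6371.01 × 0.897534 = 5718.2 km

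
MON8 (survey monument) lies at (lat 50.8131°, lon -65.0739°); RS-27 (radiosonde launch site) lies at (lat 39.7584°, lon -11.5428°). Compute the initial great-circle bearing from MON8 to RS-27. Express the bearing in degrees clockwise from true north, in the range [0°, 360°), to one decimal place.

Δλ = 53.5311°
y = sin Δλ · cos φ₂ = 0.618212
x = cos φ₁ sin φ₂ − sin φ₁ cos φ₂ cos Δλ = 0.049938
θ = atan2(y, x) = 85.3818° → 85.3818° (mod 360°)

85.4°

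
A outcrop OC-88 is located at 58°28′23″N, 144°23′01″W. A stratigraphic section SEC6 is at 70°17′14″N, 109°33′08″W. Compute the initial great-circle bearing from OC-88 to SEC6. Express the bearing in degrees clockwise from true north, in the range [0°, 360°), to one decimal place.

36.9°

OC-88: φ = +58.47306°, λ = -144.38361°
SEC6: φ = +70.28722°, λ = -109.55222°
Δλ = 34.8314°
y = sin Δλ · cos φ₂ = 0.192656
x = cos φ₁ sin φ₂ − sin φ₁ cos φ₂ cos Δλ = 0.256251
θ = atan2(y, x) = 36.9369° → 36.9369° (mod 360°)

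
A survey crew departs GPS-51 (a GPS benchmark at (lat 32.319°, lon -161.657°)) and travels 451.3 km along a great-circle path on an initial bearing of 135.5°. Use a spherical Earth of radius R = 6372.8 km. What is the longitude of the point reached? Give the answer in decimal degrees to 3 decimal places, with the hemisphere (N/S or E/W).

158.394°W

δ = d/R = 451.3/6372.8 = 0.070817 rad
φ₂ = arcsin(sin φ₁ cos δ + cos φ₁ sin δ cos θ)
   = arcsin(0.53463·0.99749 + 0.84508·0.07076·-0.71325) = 29.38286°
λ₂ = λ₁ + atan2(sin θ sin δ cos φ₁, cos δ − sin φ₁ sin φ₂) = -158.39418°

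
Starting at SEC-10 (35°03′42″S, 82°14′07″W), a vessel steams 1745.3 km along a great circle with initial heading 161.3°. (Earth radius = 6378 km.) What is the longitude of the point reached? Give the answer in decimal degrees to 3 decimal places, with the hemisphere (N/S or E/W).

SEC-10: φ = -35.06167°, λ = -82.23528°
δ = d/R = 1745.3/6378 = 0.273644 rad
φ₂ = arcsin(sin φ₁ cos δ + cos φ₁ sin δ cos θ)
   = arcsin(-0.57446·0.96279 + 0.81853·0.27024·-0.94721) = -49.69469°
λ₂ = λ₁ + atan2(sin θ sin δ cos φ₁, cos δ − sin φ₁ sin φ₂) = -74.53773°

74.538°W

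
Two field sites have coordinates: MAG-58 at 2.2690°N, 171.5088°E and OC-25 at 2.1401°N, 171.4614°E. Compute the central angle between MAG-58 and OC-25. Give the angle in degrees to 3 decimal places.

0.137°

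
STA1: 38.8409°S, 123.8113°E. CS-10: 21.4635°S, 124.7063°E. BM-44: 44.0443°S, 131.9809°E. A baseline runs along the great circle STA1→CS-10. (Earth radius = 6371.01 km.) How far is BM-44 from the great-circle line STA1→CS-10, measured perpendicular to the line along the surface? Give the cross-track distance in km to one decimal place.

680.8 km

δ₁₃ = central angle STA1→BM-44 = 0.140134 rad  (haversine)
θ₁₃ = bearing STA1→BM-44 = 133.005°,  θ₁₂ = bearing STA1→CS-10 = 2.787°
dₓₜ = R·arcsin(sin δ₁₃ · sin(θ₁₃ − θ₁₂)) = 6371.01·arcsin(0.13968·sin(130.217°)) = 680.803 km
|dₓₜ| = 680.803 km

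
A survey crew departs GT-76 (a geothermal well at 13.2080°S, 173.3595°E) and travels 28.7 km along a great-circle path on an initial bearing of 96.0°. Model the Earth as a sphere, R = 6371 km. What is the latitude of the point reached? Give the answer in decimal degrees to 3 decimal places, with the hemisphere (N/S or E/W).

δ = d/R = 28.7/6371 = 0.004505 rad
φ₂ = arcsin(sin φ₁ cos δ + cos φ₁ sin δ cos θ)
   = arcsin(-0.22849·0.99999 + 0.97355·0.00450·-0.10453) = -13.23484°
λ₂ = λ₁ + atan2(sin θ sin δ cos φ₁, cos δ − sin φ₁ sin φ₂) = 173.62320°

13.235°S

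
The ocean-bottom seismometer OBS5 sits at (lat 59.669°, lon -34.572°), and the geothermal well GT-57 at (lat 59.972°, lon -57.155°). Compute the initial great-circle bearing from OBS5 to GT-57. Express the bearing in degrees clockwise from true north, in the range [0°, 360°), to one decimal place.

Δλ = -22.5830°
y = sin Δλ · cos φ₂ = -0.192173
x = cos φ₁ sin φ₂ − sin φ₁ cos φ₂ cos Δλ = 0.038407
θ = atan2(y, x) = -78.6981° → 281.3019° (mod 360°)

281.3°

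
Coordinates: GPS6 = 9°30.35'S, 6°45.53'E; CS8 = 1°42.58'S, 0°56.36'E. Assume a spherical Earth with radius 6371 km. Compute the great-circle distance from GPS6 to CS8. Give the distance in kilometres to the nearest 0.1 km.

GPS6: φ = -9.50583°, λ = +6.75883°
CS8: φ = -1.70967°, λ = +0.93933°
Δφ = 7.7962°,  Δλ = -5.8195°
a = sin²(Δφ/2) + cos φ₁ cos φ₂ sin²(Δλ/2) = 0.007162
c = 2·arcsin(√a) = 0.169459 rad = 9.7093°
d = R·c = 6371 × 0.169459 = 1079.6 km

1079.6 km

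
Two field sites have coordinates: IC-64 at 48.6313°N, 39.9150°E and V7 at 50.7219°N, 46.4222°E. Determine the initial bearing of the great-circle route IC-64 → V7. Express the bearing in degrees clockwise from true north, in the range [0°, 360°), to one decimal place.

61.1°

Δλ = 6.5072°
y = sin Δλ · cos φ₂ = 0.071746
x = cos φ₁ sin φ₂ − sin φ₁ cos φ₂ cos Δλ = 0.039541
θ = atan2(y, x) = 61.1401° → 61.1401° (mod 360°)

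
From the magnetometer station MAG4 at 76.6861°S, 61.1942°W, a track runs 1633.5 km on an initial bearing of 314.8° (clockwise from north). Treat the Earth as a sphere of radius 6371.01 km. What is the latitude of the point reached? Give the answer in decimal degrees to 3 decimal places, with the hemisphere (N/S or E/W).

δ = d/R = 1633.5/6371.01 = 0.256396 rad
φ₂ = arcsin(sin φ₁ cos δ + cos φ₁ sin δ cos θ)
   = arcsin(-0.97312·0.96731 + 0.23029·0.25360·0.70463) = -64.17932°
λ₂ = λ₁ + atan2(sin θ sin δ cos φ₁, cos δ − sin φ₁ sin φ₂) = -85.59623°

64.179°S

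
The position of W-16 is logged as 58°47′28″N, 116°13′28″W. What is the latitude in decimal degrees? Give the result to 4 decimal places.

58.7911°N

58° + 47′/60 + 28″/3600 = 58 + 0.78333 + 0.00778 = 58.7911°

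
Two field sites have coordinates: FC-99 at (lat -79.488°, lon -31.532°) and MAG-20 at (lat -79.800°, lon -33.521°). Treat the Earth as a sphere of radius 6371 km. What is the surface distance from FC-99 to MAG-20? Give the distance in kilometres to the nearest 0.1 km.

52.8 km

Δφ = -0.3120°,  Δλ = -1.9890°
a = sin²(Δφ/2) + cos φ₁ cos φ₂ sin²(Δλ/2) = 0.000017
c = 2·arcsin(√a) = 0.008281 rad = 0.4745°
d = R·c = 6371 × 0.008281 = 52.8 km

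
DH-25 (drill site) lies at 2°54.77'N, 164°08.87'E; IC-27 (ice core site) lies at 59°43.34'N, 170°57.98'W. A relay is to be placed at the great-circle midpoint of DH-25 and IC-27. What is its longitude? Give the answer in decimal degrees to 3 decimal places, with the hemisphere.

DH-25: φ = +2.91283°, λ = +164.14783°
IC-27: φ = +59.72233°, λ = -170.96633°
Bx = cos φ₂ cos Δλ = 0.457376,  By = cos φ₂ sin Δλ = 0.212169
φₘ = atan2(sin φ₁ + sin φ₂, √((cos φ₁ + Bx)² + By²)) = 31.85803°
λₘ = λ₁ + atan2(By, cos φ₁ + Bx) = 172.43819°

172.438°E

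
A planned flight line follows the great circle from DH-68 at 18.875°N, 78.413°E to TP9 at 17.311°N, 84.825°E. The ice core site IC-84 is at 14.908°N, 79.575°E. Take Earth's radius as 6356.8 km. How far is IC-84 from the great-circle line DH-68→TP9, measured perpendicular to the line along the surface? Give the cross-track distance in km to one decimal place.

398.9 km

δ₁₃ = central angle DH-68→IC-84 = 0.071904 rad  (haversine)
θ₁₃ = bearing DH-68→IC-84 = 164.171°,  θ₁₂ = bearing DH-68→TP9 = 103.380°
dₓₜ = R·arcsin(sin δ₁₃ · sin(θ₁₃ − θ₁₂)) = 6356.8·arcsin(0.07184·sin(60.790°)) = 398.874 km
|dₓₜ| = 398.874 km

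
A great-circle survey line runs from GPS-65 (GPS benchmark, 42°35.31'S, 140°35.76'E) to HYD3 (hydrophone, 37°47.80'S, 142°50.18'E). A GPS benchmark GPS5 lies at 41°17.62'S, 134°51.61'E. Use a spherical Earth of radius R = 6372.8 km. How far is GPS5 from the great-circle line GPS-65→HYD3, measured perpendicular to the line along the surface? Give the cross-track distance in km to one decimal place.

493.6 km

GPS-65: φ = -42.58850°, λ = +140.59600°
HYD3: φ = -37.79667°, λ = +142.83633°
GPS5: φ = -41.29367°, λ = +134.86017°
δ₁₃ = central angle GPS-65→GPS5 = 0.077800 rad  (haversine)
θ₁₃ = bearing GPS-65→GPS5 = 284.951°,  θ₁₂ = bearing GPS-65→HYD3 = 20.385°
dₓₜ = R·arcsin(sin δ₁₃ · sin(θ₁₃ − θ₁₂)) = 6372.8·arcsin(0.07772·sin(264.566°)) = -493.570 km
|dₓₜ| = 493.570 km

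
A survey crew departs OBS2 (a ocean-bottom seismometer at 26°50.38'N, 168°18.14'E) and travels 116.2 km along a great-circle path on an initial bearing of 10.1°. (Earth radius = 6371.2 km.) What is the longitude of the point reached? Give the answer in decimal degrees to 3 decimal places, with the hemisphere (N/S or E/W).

168.510°E

OBS2: φ = +26.83967°, λ = +168.30233°
δ = d/R = 116.2/6371.2 = 0.018238 rad
φ₂ = arcsin(sin φ₁ cos δ + cos φ₁ sin δ cos θ)
   = arcsin(0.45150·0.99983 + 0.89227·0.01824·0.98450) = 27.86830°
λ₂ = λ₁ + atan2(sin θ sin δ cos φ₁, cos δ − sin φ₁ sin φ₂) = 168.50962°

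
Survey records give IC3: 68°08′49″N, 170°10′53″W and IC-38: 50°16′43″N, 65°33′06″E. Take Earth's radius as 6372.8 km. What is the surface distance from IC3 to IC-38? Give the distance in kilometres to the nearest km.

6068 km

IC3: φ = +68.14694°, λ = -170.18139°
IC-38: φ = +50.27861°, λ = +65.55167°
Δφ = -17.8683°,  Δλ = -124.2669°
a = sin²(Δφ/2) + cos φ₁ cos φ₂ sin²(Δλ/2) = 0.210022
c = 2·arcsin(√a) = 0.952122 rad = 54.5526°
d = R·c = 6372.8 × 0.952122 = 6067.7 km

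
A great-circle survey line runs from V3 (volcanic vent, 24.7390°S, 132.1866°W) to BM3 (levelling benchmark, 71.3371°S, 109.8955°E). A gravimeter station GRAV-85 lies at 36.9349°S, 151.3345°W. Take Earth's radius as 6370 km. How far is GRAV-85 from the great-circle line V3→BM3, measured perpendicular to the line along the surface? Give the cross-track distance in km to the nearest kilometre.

1175 km

δ₁₃ = central angle V3→GRAV-85 = 0.356089 rad  (haversine)
θ₁₃ = bearing V3→GRAV-85 = 228.771°,  θ₁₂ = bearing V3→BM3 = 197.029°
dₓₜ = R·arcsin(sin δ₁₃ · sin(θ₁₃ − θ₁₂)) = 6370·arcsin(0.34861·sin(31.741°)) = 1174.902 km
|dₓₜ| = 1174.902 km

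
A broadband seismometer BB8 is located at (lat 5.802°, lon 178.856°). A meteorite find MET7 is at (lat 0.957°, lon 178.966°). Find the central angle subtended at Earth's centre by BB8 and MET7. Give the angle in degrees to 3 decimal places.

Δφ = -4.8450°,  Δλ = 0.1100°
a = sin²(Δφ/2) + cos φ₁ cos φ₂ sin²(Δλ/2) = 0.001788
c = 2·arcsin(√a) = 0.084583 rad = 4.8462°

4.846°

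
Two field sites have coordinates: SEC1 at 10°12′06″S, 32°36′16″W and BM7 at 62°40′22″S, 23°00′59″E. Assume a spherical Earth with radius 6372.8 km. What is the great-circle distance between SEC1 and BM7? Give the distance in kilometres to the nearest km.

SEC1: φ = -10.20167°, λ = -32.60444°
BM7: φ = -62.67278°, λ = +23.01639°
Δφ = -52.4711°,  Δλ = 55.6208°
a = sin²(Δφ/2) + cos φ₁ cos φ₂ sin²(Δλ/2) = 0.293764
c = 2·arcsin(√a) = 1.145631 rad = 65.6398°
d = R·c = 6372.8 × 1.145631 = 7300.9 km

7301 km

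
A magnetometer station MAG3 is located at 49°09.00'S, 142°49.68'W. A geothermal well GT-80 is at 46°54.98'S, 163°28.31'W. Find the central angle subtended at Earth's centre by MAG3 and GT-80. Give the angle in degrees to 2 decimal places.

13.94°

MAG3: φ = -49.15000°, λ = -142.82800°
GT-80: φ = -46.91633°, λ = -163.47183°
Δφ = 2.2337°,  Δλ = -20.6438°
a = sin²(Δφ/2) + cos φ₁ cos φ₂ sin²(Δλ/2) = 0.014724
c = 2·arcsin(√a) = 0.243283 rad = 13.9391°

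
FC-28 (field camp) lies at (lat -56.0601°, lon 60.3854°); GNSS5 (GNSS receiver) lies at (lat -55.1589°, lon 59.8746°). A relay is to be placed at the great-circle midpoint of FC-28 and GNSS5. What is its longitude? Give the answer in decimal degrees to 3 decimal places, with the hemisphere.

60.127°E

Bx = cos φ₂ cos Δλ = 0.571280,  By = cos φ₂ sin Δλ = -0.005093
φₘ = atan2(sin φ₁ + sin φ₂, √((cos φ₁ + Bx)² + By²)) = -55.60977°
λₘ = λ₁ + atan2(By, cos φ₁ + Bx) = 60.12707°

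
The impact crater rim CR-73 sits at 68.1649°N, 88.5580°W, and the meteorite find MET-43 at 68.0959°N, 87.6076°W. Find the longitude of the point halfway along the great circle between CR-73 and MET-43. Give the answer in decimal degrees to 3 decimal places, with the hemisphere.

88.082°W

Bx = cos φ₂ cos Δλ = 0.373003,  By = cos φ₂ sin Δλ = 0.006188
φₘ = atan2(sin φ₁ + sin φ₂, √((cos φ₁ + Bx)² + By²)) = 68.13108°
λₘ = λ₁ + atan2(By, cos φ₁ + Bx) = -88.08209°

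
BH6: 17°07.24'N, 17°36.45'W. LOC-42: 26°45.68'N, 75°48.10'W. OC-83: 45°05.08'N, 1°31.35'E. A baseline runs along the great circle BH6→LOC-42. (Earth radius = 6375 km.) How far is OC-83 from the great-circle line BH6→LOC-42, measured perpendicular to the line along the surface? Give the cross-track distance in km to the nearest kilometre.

3572 km

BH6: φ = +17.12067°, λ = -17.60750°
LOC-42: φ = +26.76133°, λ = -75.80167°
OC-83: φ = +45.08467°, λ = +1.52250°
δ₁₃ = central angle BH6→OC-83 = 0.562396 rad  (haversine)
θ₁₃ = bearing BH6→OC-83 = 25.718°,  θ₁₂ = bearing BH6→LOC-42 = 291.033°
dₓₜ = R·arcsin(sin δ₁₃ · sin(θ₁₃ − θ₁₂)) = 6375·arcsin(0.53322·sin(-265.315°)) = 3571.863 km
|dₓₜ| = 3571.863 km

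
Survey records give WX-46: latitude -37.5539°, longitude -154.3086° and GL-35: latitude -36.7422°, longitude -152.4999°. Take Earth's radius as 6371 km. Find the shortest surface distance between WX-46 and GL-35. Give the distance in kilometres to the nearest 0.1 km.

Δφ = 0.8117°,  Δλ = 1.8087°
a = sin²(Δφ/2) + cos φ₁ cos φ₂ sin²(Δλ/2) = 0.000208
c = 2·arcsin(√a) = 0.028875 rad = 1.6544°
d = R·c = 6371 × 0.028875 = 184.0 km

184.0 km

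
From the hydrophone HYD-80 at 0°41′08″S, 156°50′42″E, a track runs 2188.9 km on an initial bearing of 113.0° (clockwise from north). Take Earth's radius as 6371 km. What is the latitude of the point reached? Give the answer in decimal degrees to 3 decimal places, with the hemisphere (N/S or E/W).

8.214°S

HYD-80: φ = -0.68556°, λ = +156.84500°
δ = d/R = 2188.9/6371 = 0.343572 rad
φ₂ = arcsin(sin φ₁ cos δ + cos φ₁ sin δ cos θ)
   = arcsin(-0.01196·0.94156 + 0.99993·0.33685·-0.39073) = -8.21425°
λ₂ = λ₁ + atan2(sin θ sin δ cos φ₁, cos δ − sin φ₁ sin φ₂) = 175.10254°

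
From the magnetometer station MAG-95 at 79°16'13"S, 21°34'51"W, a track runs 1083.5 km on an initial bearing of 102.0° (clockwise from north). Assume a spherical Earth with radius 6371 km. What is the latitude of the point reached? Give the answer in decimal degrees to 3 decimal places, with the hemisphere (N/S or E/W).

MAG-95: φ = -79.27028°, λ = -21.58083°
δ = d/R = 1083.5/6371 = 0.170067 rad
φ₂ = arcsin(sin φ₁ cos δ + cos φ₁ sin δ cos θ)
   = arcsin(-0.98252·0.98557 + 0.18618·0.16925·-0.20791) = -77.13394°
λ₂ = λ₁ + atan2(sin θ sin δ cos φ₁, cos δ − sin φ₁ sin φ₂) = 26.44697°

77.134°S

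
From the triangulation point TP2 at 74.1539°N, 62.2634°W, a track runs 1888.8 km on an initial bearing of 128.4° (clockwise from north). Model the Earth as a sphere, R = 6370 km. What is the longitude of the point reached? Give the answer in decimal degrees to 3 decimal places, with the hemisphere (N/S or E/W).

34.541°W

δ = d/R = 1888.8/6370 = 0.296515 rad
φ₂ = arcsin(sin φ₁ cos δ + cos φ₁ sin δ cos θ)
   = arcsin(0.96200·0.95636 + 0.27305·0.29219·-0.62115) = 60.51217°
λ₂ = λ₁ + atan2(sin θ sin δ cos φ₁, cos δ − sin φ₁ sin φ₂) = -34.54061°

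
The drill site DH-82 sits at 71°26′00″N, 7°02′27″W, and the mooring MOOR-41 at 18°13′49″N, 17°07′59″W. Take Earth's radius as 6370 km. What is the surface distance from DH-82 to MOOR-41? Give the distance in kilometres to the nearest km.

5952 km

DH-82: φ = +71.43333°, λ = -7.04083°
MOOR-41: φ = +18.23028°, λ = -17.13306°
Δφ = -53.2031°,  Δλ = -10.0922°
a = sin²(Δφ/2) + cos φ₁ cos φ₂ sin²(Δλ/2) = 0.202849
c = 2·arcsin(√a) = 0.934400 rad = 53.5371°
d = R·c = 6370 × 0.934400 = 5952.1 km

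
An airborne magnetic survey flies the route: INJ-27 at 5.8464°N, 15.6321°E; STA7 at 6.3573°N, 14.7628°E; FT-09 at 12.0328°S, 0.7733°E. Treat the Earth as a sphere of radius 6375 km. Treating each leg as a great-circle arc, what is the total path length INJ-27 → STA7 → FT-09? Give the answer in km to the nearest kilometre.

2677 km

INJ-27→STA7: c = 0.017524 rad, d = 111.72 km
STA7→FT-09: c = 0.402459 rad, d = 2565.68 km
Total = 111.72 + 2565.68 = 2677.39 km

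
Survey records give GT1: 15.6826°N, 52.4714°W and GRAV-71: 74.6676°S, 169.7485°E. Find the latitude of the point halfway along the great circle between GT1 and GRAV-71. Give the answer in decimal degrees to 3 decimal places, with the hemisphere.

41.401°S

Bx = cos φ₂ cos Δλ = -0.195821,  By = cos φ₂ sin Δλ = -0.177683
φₘ = atan2(sin φ₁ + sin φ₂, √((cos φ₁ + Bx)² + By²)) = -41.40128°
λₘ = λ₁ + atan2(By, cos φ₁ + Bx) = -65.51524°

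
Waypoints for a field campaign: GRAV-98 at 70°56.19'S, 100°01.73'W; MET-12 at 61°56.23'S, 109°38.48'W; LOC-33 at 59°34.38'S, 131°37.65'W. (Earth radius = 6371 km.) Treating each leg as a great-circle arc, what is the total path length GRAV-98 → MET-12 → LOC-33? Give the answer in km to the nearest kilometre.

2302 km

GRAV-98: φ = -70.93650°, λ = -100.02883°
MET-12: φ = -61.93717°, λ = -109.64133°
LOC-33: φ = -59.57300°, λ = -131.62750°
GRAV-98→MET-12: c = 0.170307 rad, d = 1085.02 km
MET-12→LOC-33: c = 0.190963 rad, d = 1216.62 km
Total = 1085.02 + 1216.62 = 2301.65 km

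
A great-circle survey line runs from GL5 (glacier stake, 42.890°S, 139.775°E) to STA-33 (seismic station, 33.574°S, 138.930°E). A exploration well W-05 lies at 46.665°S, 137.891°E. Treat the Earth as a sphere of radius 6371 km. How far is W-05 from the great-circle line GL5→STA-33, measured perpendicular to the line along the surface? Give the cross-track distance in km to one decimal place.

175.2 km

δ₁₃ = central angle GL5→W-05 = 0.069893 rad  (haversine)
θ₁₃ = bearing GL5→W-05 = 198.848°,  θ₁₂ = bearing GL5→STA-33 = 355.658°
dₓₜ = R·arcsin(sin δ₁₃ · sin(θ₁₃ − θ₁₂)) = 6371·arcsin(0.06984·sin(-156.809°)) = -175.230 km
|dₓₜ| = 175.230 km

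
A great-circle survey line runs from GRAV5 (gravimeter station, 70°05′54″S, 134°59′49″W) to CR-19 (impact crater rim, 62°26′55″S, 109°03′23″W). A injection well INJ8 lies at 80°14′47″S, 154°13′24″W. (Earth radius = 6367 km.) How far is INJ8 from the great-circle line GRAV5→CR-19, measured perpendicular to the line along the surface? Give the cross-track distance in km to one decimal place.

938.0 km

GRAV5: φ = -70.09833°, λ = -134.99694°
CR-19: φ = -62.44861°, λ = -109.05639°
INJ8: φ = -80.24639°, λ = -154.22333°
δ₁₃ = central angle GRAV5→INJ8 = 0.194527 rad  (haversine)
θ₁₃ = bearing GRAV5→INJ8 = 196.774°,  θ₁₂ = bearing GRAV5→CR-19 = 66.186°
dₓₜ = R·arcsin(sin δ₁₃ · sin(θ₁₃ − θ₁₂)) = 6367·arcsin(0.19330·sin(130.588°)) = 938.036 km
|dₓₜ| = 938.036 km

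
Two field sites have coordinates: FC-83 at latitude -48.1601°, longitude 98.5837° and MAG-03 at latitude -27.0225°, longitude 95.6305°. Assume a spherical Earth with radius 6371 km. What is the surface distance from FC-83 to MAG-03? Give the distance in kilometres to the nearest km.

Δφ = 21.1376°,  Δλ = -2.9532°
a = sin²(Δφ/2) + cos φ₁ cos φ₂ sin²(Δλ/2) = 0.034036
c = 2·arcsin(√a) = 0.371103 rad = 21.2626°
d = R·c = 6371 × 0.371103 = 2364.3 km

2364 km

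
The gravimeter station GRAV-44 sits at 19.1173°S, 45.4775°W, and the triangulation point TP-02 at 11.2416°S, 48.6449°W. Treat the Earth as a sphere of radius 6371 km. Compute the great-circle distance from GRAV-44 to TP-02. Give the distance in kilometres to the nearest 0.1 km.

939.3 km

Δφ = 7.8757°,  Δλ = -3.1674°
a = sin²(Δφ/2) + cos φ₁ cos φ₂ sin²(Δλ/2) = 0.005424
c = 2·arcsin(√a) = 0.147429 rad = 8.4471°
d = R·c = 6371 × 0.147429 = 939.3 km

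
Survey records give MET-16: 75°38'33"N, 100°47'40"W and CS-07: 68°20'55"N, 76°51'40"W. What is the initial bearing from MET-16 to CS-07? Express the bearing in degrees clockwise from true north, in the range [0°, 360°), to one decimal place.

MET-16: φ = +75.64250°, λ = -100.79444°
CS-07: φ = +68.34861°, λ = -76.86111°
Δλ = 23.9333°
y = sin Δλ · cos φ₂ = 0.149677
x = cos φ₁ sin φ₂ − sin φ₁ cos φ₂ cos Δλ = -0.096226
θ = atan2(y, x) = 122.7366° → 122.7366° (mod 360°)

122.7°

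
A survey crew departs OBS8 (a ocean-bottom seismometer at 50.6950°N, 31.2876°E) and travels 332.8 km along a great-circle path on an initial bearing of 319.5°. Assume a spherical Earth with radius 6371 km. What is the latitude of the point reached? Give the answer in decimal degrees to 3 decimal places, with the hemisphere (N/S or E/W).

52.928°N

δ = d/R = 332.8/6371 = 0.052237 rad
φ₂ = arcsin(sin φ₁ cos δ + cos φ₁ sin δ cos θ)
   = arcsin(0.77378·0.99864 + 0.63345·0.05221·0.76041) = 52.92806°
λ₂ = λ₁ + atan2(sin θ sin δ cos φ₁, cos δ − sin φ₁ sin φ₂) = 28.06290°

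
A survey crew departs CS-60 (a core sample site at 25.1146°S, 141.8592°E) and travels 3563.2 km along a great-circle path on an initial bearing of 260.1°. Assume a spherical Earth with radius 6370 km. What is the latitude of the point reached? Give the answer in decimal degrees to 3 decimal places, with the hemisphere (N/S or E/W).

δ = d/R = 3563.2/6370 = 0.559372 rad
φ₂ = arcsin(sin φ₁ cos δ + cos φ₁ sin δ cos θ)
   = arcsin(-0.42443·0.84759 + 0.90546·0.53065·-0.17193) = -26.25403°
λ₂ = λ₁ + atan2(sin θ sin δ cos φ₁, cos δ − sin φ₁ sin φ₂) = 106.20574°

26.254°S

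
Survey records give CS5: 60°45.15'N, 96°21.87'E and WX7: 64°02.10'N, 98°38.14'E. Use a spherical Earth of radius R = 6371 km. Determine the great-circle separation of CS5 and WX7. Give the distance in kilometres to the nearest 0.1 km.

CS5: φ = +60.75250°, λ = +96.36450°
WX7: φ = +64.03500°, λ = +98.63567°
Δφ = 3.2825°,  Δλ = 2.2712°
a = sin²(Δφ/2) + cos φ₁ cos φ₂ sin²(Δλ/2) = 0.000904
c = 2·arcsin(√a) = 0.060154 rad = 3.4465°
d = R·c = 6371 × 0.060154 = 383.2 km

383.2 km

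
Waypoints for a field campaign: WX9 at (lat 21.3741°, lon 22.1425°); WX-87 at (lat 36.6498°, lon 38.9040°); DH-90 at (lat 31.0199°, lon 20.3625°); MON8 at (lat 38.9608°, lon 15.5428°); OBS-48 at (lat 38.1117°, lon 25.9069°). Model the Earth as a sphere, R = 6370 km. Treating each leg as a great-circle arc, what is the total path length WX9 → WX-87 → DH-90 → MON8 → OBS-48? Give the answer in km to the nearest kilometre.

WX9→WX-87: c = 0.368339 rad, d = 2346.32 km
WX-87→DH-90: c = 0.285619 rad, d = 1819.39 km
DH-90→MON8: c = 0.154719 rad, d = 985.56 km
MON8→OBS-48: c = 0.142189 rad, d = 905.74 km
Total = 2346.32 + 1819.39 + 985.56 + 905.74 = 6057.01 km

6057 km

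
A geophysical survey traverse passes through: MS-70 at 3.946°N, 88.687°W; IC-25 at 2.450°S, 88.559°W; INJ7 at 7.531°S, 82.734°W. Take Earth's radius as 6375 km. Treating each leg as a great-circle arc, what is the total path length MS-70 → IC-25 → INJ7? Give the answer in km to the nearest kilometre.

1570 km

MS-70→IC-25: c = 0.111654 rad, d = 711.79 km
IC-25→INJ7: c = 0.134592 rad, d = 858.02 km
Total = 711.79 + 858.02 = 1569.81 km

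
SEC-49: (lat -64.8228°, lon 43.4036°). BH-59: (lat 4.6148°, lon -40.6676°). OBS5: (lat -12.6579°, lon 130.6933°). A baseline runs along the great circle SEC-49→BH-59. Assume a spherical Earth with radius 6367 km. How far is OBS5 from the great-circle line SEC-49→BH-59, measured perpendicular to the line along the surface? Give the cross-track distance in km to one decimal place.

δ₁₃ = central angle SEC-49→OBS5 = 1.351094 rad  (haversine)
θ₁₃ = bearing SEC-49→OBS5 = 93.023°,  θ₁₂ = bearing SEC-49→BH-59 = 277.323°
dₓₜ = R·arcsin(sin δ₁₃ · sin(θ₁₃ − θ₁₂)) = 6367·arcsin(0.97596·sin(-184.300°)) = 466.305 km
|dₓₜ| = 466.305 km

466.3 km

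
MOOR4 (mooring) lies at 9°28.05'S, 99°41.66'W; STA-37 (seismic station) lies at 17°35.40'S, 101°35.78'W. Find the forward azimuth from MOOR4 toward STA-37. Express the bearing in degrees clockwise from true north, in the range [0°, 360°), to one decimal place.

192.6°

MOOR4: φ = -9.46750°, λ = -99.69433°
STA-37: φ = -17.59000°, λ = -101.59633°
Δλ = -1.9020°
y = sin Δλ · cos φ₂ = -0.031638
x = cos φ₁ sin φ₂ − sin φ₁ cos φ₂ cos Δλ = -0.141376
θ = atan2(y, x) = -167.3858° → 192.6142° (mod 360°)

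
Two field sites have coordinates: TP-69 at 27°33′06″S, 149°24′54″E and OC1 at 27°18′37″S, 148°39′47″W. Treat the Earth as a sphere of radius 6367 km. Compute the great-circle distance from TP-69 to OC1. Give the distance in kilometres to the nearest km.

TP-69: φ = -27.55167°, λ = +149.41500°
OC1: φ = -27.31028°, λ = -148.66306°
Δφ = 0.2414°,  Δλ = 61.9219°
a = sin²(Δφ/2) + cos φ₁ cos φ₂ sin²(Δλ/2) = 0.208498
c = 2·arcsin(√a) = 0.948375 rad = 54.3379°
d = R·c = 6367 × 0.948375 = 6038.3 km

6038 km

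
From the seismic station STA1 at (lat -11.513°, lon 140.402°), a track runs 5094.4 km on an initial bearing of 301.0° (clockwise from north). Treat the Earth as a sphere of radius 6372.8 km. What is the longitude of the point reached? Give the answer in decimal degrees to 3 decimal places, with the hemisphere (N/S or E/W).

101.325°E

δ = d/R = 5094.4/6372.8 = 0.799397 rad
φ₂ = arcsin(sin φ₁ cos δ + cos φ₁ sin δ cos θ)
   = arcsin(-0.19959·0.69714 + 0.97988·0.71694·0.51504) = 12.86636°
λ₂ = λ₁ + atan2(sin θ sin δ cos φ₁, cos δ − sin φ₁ sin φ₂) = 101.32522°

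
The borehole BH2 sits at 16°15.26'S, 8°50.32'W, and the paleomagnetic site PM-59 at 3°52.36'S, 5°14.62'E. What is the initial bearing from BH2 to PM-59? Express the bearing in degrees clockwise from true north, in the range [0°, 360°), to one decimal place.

BH2: φ = -16.25433°, λ = -8.83867°
PM-59: φ = -3.87267°, λ = +5.24367°
Δλ = 14.0823°
y = sin Δλ · cos φ₂ = 0.242760
x = cos φ₁ sin φ₂ − sin φ₁ cos φ₂ cos Δλ = 0.206030
θ = atan2(y, x) = 49.6788° → 49.6788° (mod 360°)

49.7°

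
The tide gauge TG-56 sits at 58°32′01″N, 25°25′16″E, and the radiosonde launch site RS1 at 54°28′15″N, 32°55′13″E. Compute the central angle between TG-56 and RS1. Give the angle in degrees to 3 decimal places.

TG-56: φ = +58.53361°, λ = +25.42111°
RS1: φ = +54.47083°, λ = +32.92028°
Δφ = -4.0628°,  Δλ = 7.4992°
a = sin²(Δφ/2) + cos φ₁ cos φ₂ sin²(Δλ/2) = 0.002554
c = 2·arcsin(√a) = 0.101113 rad = 5.7933°

5.793°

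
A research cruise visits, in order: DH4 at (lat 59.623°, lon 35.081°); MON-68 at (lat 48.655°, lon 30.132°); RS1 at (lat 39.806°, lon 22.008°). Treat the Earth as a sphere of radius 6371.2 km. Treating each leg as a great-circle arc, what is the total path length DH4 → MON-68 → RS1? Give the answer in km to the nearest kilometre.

DH4→MON-68: c = 0.197866 rad, d = 1260.65 km
MON-68→RS1: c = 0.184629 rad, d = 1176.31 km
Total = 1260.65 + 1176.31 = 2436.96 km

2437 km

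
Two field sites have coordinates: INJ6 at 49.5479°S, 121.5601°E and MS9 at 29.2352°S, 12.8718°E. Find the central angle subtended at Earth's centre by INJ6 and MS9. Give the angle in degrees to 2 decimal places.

79.03°

Δφ = 20.3127°,  Δλ = -108.6883°
a = sin²(Δφ/2) + cos φ₁ cos φ₂ sin²(Δλ/2) = 0.404884
c = 2·arcsin(√a) = 1.379397 rad = 79.0336°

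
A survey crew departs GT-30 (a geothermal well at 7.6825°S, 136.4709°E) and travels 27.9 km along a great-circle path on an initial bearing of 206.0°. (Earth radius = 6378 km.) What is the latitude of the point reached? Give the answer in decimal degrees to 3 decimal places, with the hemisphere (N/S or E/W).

7.908°S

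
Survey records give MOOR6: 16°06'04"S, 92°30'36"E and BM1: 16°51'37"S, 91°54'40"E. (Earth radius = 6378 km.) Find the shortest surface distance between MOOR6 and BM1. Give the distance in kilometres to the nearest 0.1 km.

106.0 km

MOOR6: φ = -16.10111°, λ = +92.51000°
BM1: φ = -16.86028°, λ = +91.91111°
Δφ = -0.7592°,  Δλ = -0.5989°
a = sin²(Δφ/2) + cos φ₁ cos φ₂ sin²(Δλ/2) = 0.000069
c = 2·arcsin(√a) = 0.016614 rad = 0.9519°
d = R·c = 6378 × 0.016614 = 106.0 km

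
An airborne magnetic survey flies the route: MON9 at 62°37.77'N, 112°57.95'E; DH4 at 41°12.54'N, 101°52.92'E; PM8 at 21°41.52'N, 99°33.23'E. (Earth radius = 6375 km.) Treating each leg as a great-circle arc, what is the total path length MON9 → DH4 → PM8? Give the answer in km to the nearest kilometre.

4676 km

MON9: φ = +62.62950°, λ = +112.96583°
DH4: φ = +41.20900°, λ = +101.88200°
PM8: φ = +21.69200°, λ = +99.55383°
MON9→DH4: c = 0.391144 rad, d = 2493.54 km
DH4→PM8: c = 0.342359 rad, d = 2182.54 km
Total = 2493.54 + 2182.54 = 4676.08 km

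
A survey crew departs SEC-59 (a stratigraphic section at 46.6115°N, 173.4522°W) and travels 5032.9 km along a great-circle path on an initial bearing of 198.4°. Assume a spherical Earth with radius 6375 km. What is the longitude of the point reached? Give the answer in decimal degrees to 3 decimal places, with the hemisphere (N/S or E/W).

δ = d/R = 5032.9/6375 = 0.789475 rad
φ₂ = arcsin(sin φ₁ cos δ + cos φ₁ sin δ cos θ)
   = arcsin(0.72671·0.70422 + 0.68694·0.70998·-0.94888) = 2.80755°
λ₂ = λ₁ + atan2(sin θ sin δ cos φ₁, cos δ − sin φ₁ sin φ₂) = 173.58168°

173.582°E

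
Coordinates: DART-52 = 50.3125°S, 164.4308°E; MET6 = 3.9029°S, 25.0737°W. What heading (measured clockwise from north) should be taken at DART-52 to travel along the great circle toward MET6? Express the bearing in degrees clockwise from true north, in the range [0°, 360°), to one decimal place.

168.4°

Δλ = 170.4955°
y = sin Δλ · cos φ₂ = 0.164742
x = cos φ₁ sin φ₂ − sin φ₁ cos φ₂ cos Δλ = -0.800682
θ = atan2(y, x) = 168.3735° → 168.3735° (mod 360°)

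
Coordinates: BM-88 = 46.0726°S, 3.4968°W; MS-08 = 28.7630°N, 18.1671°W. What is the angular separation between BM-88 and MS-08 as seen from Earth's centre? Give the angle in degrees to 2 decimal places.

Δφ = 74.8356°,  Δλ = -14.6703°
a = sin²(Δφ/2) + cos φ₁ cos φ₂ sin²(Δλ/2) = 0.379118
c = 2·arcsin(√a) = 1.326614 rad = 76.0094°

76.01°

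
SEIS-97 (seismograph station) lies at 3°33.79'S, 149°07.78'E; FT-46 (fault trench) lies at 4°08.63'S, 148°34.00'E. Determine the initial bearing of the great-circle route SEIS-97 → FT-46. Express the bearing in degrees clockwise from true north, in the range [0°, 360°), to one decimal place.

224.0°

SEIS-97: φ = -3.56317°, λ = +149.12967°
FT-46: φ = -4.14383°, λ = +148.56667°
Δλ = -0.5630°
y = sin Δλ · cos φ₂ = -0.009800
x = cos φ₁ sin φ₂ − sin φ₁ cos φ₂ cos Δλ = -0.010137
θ = atan2(y, x) = -135.9684° → 224.0316° (mod 360°)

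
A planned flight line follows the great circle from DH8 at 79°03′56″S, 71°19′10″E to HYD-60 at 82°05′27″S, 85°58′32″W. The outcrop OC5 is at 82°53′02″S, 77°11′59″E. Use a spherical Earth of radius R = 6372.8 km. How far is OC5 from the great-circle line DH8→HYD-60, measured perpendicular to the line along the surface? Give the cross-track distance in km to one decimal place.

DH8: φ = -79.06556°, λ = +71.31944°
HYD-60: φ = -82.09083°, λ = -85.97556°
OC5: φ = -82.88389°, λ = +77.19972°
δ₁₃ = central angle DH8→OC5 = 0.068474 rad  (haversine)
θ₁₃ = bearing DH8→OC5 = 169.310°,  θ₁₂ = bearing DH8→HYD-60 = 189.645°
dₓₜ = R·arcsin(sin δ₁₃ · sin(θ₁₃ − θ₁₂)) = 6372.8·arcsin(0.06842·sin(-20.335°)) = -151.541 km
|dₓₜ| = 151.541 km

151.5 km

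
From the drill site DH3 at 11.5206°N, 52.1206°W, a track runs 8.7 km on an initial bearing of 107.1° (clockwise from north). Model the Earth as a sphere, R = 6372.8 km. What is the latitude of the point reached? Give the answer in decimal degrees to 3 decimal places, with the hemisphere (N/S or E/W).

11.498°N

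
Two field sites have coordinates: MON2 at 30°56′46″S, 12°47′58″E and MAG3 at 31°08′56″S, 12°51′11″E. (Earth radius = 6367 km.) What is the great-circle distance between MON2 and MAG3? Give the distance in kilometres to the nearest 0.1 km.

MON2: φ = -30.94611°, λ = +12.79944°
MAG3: φ = -31.14889°, λ = +12.85306°
Δφ = -0.2028°,  Δλ = 0.0536°
a = sin²(Δφ/2) + cos φ₁ cos φ₂ sin²(Δλ/2) = 0.000003
c = 2·arcsin(√a) = 0.003629 rad = 0.2079°
d = R·c = 6367 × 0.003629 = 23.1 km

23.1 km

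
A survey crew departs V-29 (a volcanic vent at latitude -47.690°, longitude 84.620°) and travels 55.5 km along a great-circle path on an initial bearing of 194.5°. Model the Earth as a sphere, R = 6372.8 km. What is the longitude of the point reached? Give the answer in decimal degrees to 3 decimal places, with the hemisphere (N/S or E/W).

δ = d/R = 55.5/6372.8 = 0.008709 rad
φ₂ = arcsin(sin φ₁ cos δ + cos φ₁ sin δ cos θ)
   = arcsin(-0.73951·0.99996 + 0.67314·0.00871·-0.96815) = -48.17294°
λ₂ = λ₁ + atan2(sin θ sin δ cos φ₁, cos δ − sin φ₁ sin φ₂) = 84.43266°

84.433°E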